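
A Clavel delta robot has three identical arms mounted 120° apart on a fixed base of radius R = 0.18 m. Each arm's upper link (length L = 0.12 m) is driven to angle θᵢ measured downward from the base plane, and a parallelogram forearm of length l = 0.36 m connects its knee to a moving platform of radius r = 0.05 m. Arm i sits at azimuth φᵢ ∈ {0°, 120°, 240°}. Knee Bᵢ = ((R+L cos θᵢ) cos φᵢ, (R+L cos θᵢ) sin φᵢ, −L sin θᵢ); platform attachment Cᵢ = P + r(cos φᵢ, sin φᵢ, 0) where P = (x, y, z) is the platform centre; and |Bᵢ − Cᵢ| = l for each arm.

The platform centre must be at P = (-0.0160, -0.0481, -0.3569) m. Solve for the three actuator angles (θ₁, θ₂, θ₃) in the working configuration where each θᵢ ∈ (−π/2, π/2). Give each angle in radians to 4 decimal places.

θ₁ = 0.7856, θ₂ = 0.8730, θ₃ = 0.4365

rotate P by −φ1: (-0.0160, -0.0481, -0.3569)
  e−x'=0.1460;  (l²−L²−(e−x')²−y'²−z²)/2L = -0.1492
  γ=atan2(-0.3569,0.1460)=-1.1825;  ψ=arccos(-0.3869)=1.9681;  θ1=γ+ψ≈0.7856
rotate P by −φ2: (-0.0337, 0.0379, -0.3569)
  A=0.1637, B=-0.3569, C=(l²−L²−A²−y'²−z²)/(2L)=-0.1683
  θ2 = atan2(B,A) + arccos(C/0.3926) = 0.8730
arm 3 (φ=240.0°): x'=0.0497, y'=0.0102
  A=0.0803, B=-0.3569, C=(l²−L²−A²−y'²−z²)/(2L)=-0.0781
  θ3 = atan2(B,A) + arccos(C/0.3658) = 0.4365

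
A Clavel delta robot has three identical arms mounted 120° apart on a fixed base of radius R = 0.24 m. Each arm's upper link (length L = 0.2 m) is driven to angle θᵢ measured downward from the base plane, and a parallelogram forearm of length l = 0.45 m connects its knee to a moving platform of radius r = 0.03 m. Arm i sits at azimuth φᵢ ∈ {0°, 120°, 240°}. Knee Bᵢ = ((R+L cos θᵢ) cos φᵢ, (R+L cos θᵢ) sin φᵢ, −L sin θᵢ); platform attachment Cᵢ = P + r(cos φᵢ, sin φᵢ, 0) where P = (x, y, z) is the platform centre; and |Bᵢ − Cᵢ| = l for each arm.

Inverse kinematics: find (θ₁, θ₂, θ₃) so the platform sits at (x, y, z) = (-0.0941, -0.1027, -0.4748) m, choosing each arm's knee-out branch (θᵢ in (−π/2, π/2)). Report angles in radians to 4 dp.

θ₁ = 1.3966, θ₂ = 1.2219, θ₃ = 0.5236

arm 1 (φ=0.0°): x'=-0.0941, y'=-0.1027
  A=0.3041, B=-0.4748, C=(l²−L²−A²−y'²−z²)/(2L)=-0.4149
  √(A²+B²)=0.5638;  θ1 = -1.0011+2.3977 ≈ 1.3966
arm 2 (φ=120.0°): x'=-0.0419, y'=0.1328
  A=0.2519, B=-0.4748, C=(l²−L²−A²−y'²−z²)/(2L)=-0.3601
  √(A²+B²)=0.5375;  θ2 = -1.0830+2.3049 ≈ 1.2219
φ3=240.0° → target in arm frame (0.1360, -0.0301)
  e−x'=0.0740;  (l²−L²−(e−x')²−y'²−z²)/2L = -0.1733
  γ=atan2(-0.4748,0.0740)=-1.4162;  ψ=arccos(-0.3606)=1.9398;  θ3=γ+ψ≈0.5236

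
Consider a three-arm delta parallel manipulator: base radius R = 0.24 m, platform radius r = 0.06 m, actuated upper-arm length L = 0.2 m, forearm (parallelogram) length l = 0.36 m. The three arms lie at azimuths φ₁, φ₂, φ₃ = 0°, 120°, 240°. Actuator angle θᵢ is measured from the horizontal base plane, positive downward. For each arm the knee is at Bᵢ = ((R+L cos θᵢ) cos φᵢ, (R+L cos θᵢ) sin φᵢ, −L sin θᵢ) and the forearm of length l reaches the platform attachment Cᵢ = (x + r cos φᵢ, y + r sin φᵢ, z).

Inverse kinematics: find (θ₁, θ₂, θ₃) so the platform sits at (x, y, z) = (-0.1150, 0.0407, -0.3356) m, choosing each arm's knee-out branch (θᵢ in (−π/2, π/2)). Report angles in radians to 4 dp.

θ₁ = 1.3963, θ₂ = 0.5238, θ₃ = 0.8728

arm 1 (φ=0.0°): x'=-0.1150, y'=0.0407
  A cos θ + B sin θ = C:  0.2950·cos θ + -0.3356·sin θ = -0.2793
  θ1 = atan2(B,A) + arccos(C/0.4468) = 1.3963
rotate P by −φ2: (0.0927, 0.0792, -0.3356)
  A cos θ + B sin θ = C:  0.0873·cos θ + -0.3356·sin θ = -0.0923
  √(A²+B²)=0.3468;  θ2 = -1.3164+1.8402 ≈ 0.5238
φ3=240.0° → target in arm frame (0.0223, -0.1199)
  A=0.1577, B=-0.3356, C=(l²−L²−A²−y'²−z²)/(2L)=-0.1557
  θ3 = atan2(B,A) + arccos(C/0.3708) = 0.8728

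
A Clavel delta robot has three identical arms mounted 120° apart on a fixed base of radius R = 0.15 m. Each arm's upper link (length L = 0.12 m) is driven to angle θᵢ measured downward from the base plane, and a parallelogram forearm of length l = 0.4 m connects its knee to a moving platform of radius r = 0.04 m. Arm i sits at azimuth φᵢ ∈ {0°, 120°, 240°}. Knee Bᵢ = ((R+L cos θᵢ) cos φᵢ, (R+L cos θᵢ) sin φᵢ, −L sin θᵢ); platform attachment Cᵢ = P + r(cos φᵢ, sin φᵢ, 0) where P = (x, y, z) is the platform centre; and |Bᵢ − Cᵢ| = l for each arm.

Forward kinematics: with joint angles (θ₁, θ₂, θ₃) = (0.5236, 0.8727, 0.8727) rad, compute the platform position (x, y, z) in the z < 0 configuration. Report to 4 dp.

(0.0539, 0.0000, -0.4266)

φ1=0.0°: virtual centre (0.2139, 0.0000, -0.0600), radius l
S2 = (0.1871·cos120.0°, 0.1871·sin120.0°, -0.0919) = (-0.0936, 0.1621, -0.0919)
φ3=240.0°: virtual centre (-0.0936, -0.1621, -0.0919), radius l
|S₂|²−|S₁|² = -0.0059;  |S₃|²−|S₁|² = -0.0059
linear system: -0.6150x+0.3241y = -0.0059−-0.0639z; -0.6150x+-0.3241y = -0.0059−-0.0639z
Cramer: x(z) = 0.0096-0.1038z;  y(z) = 0.0000+0.0000z
quadratic in z: (1.0108)z²+(0.1624)z+(-0.1146)=0, √Δ=0.6999 → z ∈ {-0.4266, 0.2659}; z = -0.4266 (taking z<0)
x = 0.0539, y = 0.0000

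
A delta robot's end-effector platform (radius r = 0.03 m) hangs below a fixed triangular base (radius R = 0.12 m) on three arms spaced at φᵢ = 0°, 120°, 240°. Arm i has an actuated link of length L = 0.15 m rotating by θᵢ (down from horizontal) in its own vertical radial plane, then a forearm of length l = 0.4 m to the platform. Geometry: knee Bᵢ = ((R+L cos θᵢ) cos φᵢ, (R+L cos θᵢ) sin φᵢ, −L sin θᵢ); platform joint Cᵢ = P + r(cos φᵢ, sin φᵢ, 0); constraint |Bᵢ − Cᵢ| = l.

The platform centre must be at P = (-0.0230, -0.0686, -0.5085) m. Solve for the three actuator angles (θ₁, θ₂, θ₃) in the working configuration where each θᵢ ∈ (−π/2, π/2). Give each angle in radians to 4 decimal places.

θ₁ = 1.3086, θ₂ = 1.3960, θ₃ = 0.9596

arm 1 (φ=0.0°): x'=-0.0230, y'=-0.0686
  e−x'=0.1130;  (l²−L²−(e−x')²−y'²−z²)/2L = -0.4618
  √(A²+B²)=0.5209;  θ1 = -1.3521+2.6607 ≈ 1.3086
φ2=120.0° → target in arm frame (-0.0479, 0.0542)
  A cos θ + B sin θ = C:  0.1379·cos θ + -0.5085·sin θ = -0.4768
  √(A²+B²)=0.5269;  θ2 = -1.3060+2.7020 ≈ 1.3960
φ3=240.0° → target in arm frame (0.0709, 0.0144)
  A=0.0191, B=-0.5085, C=(l²−L²−A²−y'²−z²)/(2L)=-0.4055
  γ=atan2(-0.5085,0.0191)=-1.5333;  ψ=arccos(-0.7968)=2.4928;  θ3=γ+ψ≈0.9596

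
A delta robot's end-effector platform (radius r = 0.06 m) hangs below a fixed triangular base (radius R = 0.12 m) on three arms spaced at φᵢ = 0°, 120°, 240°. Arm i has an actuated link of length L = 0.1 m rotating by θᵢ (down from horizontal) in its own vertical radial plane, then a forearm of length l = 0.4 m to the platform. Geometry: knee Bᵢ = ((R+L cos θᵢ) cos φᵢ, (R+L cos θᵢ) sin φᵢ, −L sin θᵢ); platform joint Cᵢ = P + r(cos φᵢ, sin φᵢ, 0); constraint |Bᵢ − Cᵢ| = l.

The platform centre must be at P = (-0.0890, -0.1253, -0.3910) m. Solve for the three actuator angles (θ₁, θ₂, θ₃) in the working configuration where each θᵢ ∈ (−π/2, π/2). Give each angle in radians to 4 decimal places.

rotate P by −φ1: (-0.0890, -0.1253, -0.3910)
  e−x'=0.1490;  (l²−L²−(e−x')²−y'²−z²)/2L = -0.2039
  √(A²+B²)=0.4184;  θ1 = -1.2067+2.0798 ≈ 0.8731
φ2=120.0° → target in arm frame (-0.0640, 0.1397)
  A cos θ + B sin θ = C:  0.1240·cos θ + -0.3910·sin θ = -0.1889
  θ2 = atan2(B,A) + arccos(C/0.4102) = 0.7858
φ3=240.0° → target in arm frame (0.1530, -0.0144)
  A=-0.0930, B=-0.3910, C=(l²−L²−A²−y'²−z²)/(2L)=-0.0587
  θ3 = atan2(B,A) + arccos(C/0.4019) = -0.0870

θ₁ = 0.8731, θ₂ = 0.7858, θ₃ = -0.0870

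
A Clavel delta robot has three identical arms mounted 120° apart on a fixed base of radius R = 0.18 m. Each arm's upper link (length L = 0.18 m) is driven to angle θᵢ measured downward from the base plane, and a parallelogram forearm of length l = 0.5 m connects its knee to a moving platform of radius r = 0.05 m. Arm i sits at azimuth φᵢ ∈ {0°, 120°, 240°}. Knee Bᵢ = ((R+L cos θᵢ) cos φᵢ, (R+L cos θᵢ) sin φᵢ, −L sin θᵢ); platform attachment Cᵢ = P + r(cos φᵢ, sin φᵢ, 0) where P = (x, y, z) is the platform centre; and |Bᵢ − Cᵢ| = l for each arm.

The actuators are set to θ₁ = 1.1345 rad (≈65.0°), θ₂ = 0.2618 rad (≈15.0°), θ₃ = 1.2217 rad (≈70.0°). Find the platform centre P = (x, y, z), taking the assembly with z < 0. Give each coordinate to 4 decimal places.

(-0.0799, 0.1760, -0.5336)

centre 1 = (0.2061·cos0.0°, 0.2061·sin0.0°, -0.1631) = (0.2061, 0.0000, -0.1631)
centre 2 = (0.3039·cos120.0°, 0.3039·sin120.0°, -0.0466) = (-0.1519, 0.2632, -0.0466)
arm 3 at φ=240.0°: (R−r)+L cos θ3 = 0.1916;  centre 3 = (-0.0958, -0.1659, -0.1691)
subtract pairs → two planes through P
plane₁₂: -0.7160x+0.5263y+0.2331z = 0.0254
det = 0.5553;  x = -0.0116+0.1279z,  y = 0.0325+-0.2689z
quadratic in z: (1.0887)z²+(0.2531)z+(-0.1749)=0, √Δ=0.9088 → z ∈ {-0.5336, 0.3011}; z = -0.5336 (taking z<0)
x = -0.0799, y = 0.1760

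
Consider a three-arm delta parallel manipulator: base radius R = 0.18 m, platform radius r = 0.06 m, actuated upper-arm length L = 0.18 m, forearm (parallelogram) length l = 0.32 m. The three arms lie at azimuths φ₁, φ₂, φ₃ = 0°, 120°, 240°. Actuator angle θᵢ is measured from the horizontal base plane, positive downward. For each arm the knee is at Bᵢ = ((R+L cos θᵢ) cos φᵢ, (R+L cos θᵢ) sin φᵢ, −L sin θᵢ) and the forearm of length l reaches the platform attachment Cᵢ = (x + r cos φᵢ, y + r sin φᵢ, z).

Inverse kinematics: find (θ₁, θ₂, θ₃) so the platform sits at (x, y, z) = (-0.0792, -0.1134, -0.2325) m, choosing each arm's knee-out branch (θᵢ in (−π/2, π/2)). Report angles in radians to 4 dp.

rotate P by −φ1: (-0.0792, -0.1134, -0.2325)
  A cos θ + B sin θ = C:  0.1992·cos θ + -0.2325·sin θ = -0.1017
  θ1 = atan2(B,A) + arccos(C/0.3062) = 1.0469
arm 2 (φ=120.0°): x'=-0.0586, y'=0.1253
  A=0.1786, B=-0.2325, C=(l²−L²−A²−y'²−z²)/(2L)=-0.0879
  θ2 = atan2(B,A) + arccos(C/0.2932) = 0.9596
φ3=240.0° → target in arm frame (0.1378, -0.0119)
  A cos θ + B sin θ = C:  -0.0178·cos θ + -0.2325·sin θ = 0.0430
  √(A²+B²)=0.2332;  θ3 = -1.6472+1.3853 ≈ -0.2620

θ₁ = 1.0469, θ₂ = 0.9596, θ₃ = -0.2620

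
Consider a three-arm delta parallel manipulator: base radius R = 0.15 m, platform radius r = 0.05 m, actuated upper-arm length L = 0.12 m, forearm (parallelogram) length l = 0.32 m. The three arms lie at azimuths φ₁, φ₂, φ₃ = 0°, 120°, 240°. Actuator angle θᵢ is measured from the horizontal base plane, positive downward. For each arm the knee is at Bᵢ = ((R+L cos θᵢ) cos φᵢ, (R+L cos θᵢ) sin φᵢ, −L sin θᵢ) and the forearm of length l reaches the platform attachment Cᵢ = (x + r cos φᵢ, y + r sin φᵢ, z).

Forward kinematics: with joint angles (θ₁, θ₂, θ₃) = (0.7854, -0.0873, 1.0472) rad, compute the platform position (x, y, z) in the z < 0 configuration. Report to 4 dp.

(-0.0306, 0.1165, -0.2907)

arm 1 at φ=0.0°: e+L cos θ1 = 0.1849;  O1 = (0.1849, 0.0000, -0.0849)
φ2=120.0°: virtual centre (-0.1098, 0.1901, 0.0105), radius l
φ3=240.0°: virtual centre (-0.0800, -0.1386, -0.1039), radius l
eliminate P² terms by subtracting sphere 1 from 2 and 3
plane₁₂: -0.5892x+0.3803y+0.1906z = 0.0069
det = 0.3647;  x = -0.0001+0.1051z,  y = 0.0181+-0.3385z
into |P−O₁|² = l²: 1.1256z² + 0.1186z + -0.0607 = 0;  Δ = 0.2872;  z = -0.2907 or 0.1854 → z<0 root = -0.2907
x = -0.0306, y = 0.1165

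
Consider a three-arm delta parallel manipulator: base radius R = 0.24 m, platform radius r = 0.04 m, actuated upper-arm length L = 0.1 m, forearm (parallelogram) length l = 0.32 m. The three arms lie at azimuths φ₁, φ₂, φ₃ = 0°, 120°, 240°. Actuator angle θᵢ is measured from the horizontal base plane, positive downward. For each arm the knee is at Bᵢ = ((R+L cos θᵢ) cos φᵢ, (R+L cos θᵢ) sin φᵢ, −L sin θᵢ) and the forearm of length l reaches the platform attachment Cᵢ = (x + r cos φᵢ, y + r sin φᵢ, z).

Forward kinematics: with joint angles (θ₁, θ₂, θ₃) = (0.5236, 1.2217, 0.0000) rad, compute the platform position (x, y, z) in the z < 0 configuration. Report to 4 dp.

(0.0126, -0.0699, -0.1998)

S1 = (0.2866·cos0.0°, 0.2866·sin0.0°, -0.0500) = (0.2866, 0.0000, -0.0500)
φ2=120.0°: virtual centre (-0.1171, 0.2028, -0.0940), radius l
arm 3 at φ=240.0°: ρ3 = 0.3000;  S3 = (-0.1500, -0.2598, 0.0000)
|S₂|²−|S₁|² = -0.0210;  |S₃|²−|S₁|² = 0.0054
[-0.8074 0.4057 -0.0879]·P = -0.0210;  [-0.8732 -0.5196 0.1000]·P = 0.0054
det = 0.7738;  x = 0.0113+-0.0066z,  y = -0.0292+0.2036z
sphere 1 gives Az²+Bz+C=0 with A=1.0415, B=0.0917, C=-0.0232;  B²−4AC=0.1052;  roots -0.1998, 0.1117;  negative root z = -0.1998
x = 0.0126, y = -0.0699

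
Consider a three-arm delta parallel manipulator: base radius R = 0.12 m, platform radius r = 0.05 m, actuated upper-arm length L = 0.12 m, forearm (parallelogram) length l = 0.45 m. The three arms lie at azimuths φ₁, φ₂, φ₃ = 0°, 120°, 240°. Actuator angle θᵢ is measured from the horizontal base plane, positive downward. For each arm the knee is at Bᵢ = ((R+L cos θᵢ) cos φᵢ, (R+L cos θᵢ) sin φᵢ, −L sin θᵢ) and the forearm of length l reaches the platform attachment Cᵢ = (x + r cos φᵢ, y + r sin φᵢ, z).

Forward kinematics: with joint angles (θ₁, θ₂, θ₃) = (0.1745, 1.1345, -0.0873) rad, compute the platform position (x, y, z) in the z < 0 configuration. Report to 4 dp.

φ1=0.0°: virtual centre (0.1882, 0.0000, -0.0208), radius l
φ2=120.0°: virtual centre (-0.0604, 0.1045, -0.1088), radius l
arm 3 at φ=240.0°: ρ3 = 0.1895;  S3 = (-0.0948, -0.1641, 0.0105)
|S₂|²−|S₁|² = -0.0094;  |S₃|²−|S₁|² = 0.0002
plane₁₂: -0.4971x+0.2091y+-0.1758z = -0.0094
Cramer: x(z) = 0.0109-0.1586z;  y(z) = -0.0193+0.4640z
quadratic in z: (1.2405)z²+(0.0800)z+(-0.1703)=0, √Δ=0.9226 → z ∈ {-0.4041, 0.3396}; z = -0.4041 (taking z<0)
x = 0.0750, y = -0.2068

(0.0750, -0.2068, -0.4041)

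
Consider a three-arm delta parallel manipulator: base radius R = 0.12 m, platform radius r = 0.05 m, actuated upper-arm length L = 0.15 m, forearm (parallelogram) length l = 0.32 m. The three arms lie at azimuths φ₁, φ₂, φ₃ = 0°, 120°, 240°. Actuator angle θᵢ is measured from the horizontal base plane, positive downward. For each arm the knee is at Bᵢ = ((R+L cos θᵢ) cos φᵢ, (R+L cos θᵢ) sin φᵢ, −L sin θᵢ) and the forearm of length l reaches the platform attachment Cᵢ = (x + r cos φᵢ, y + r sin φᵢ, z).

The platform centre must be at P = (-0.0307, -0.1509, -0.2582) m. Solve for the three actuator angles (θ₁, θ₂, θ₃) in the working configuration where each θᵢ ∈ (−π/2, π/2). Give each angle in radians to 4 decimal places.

θ₁ = 0.6108, θ₂ = 0.9596, θ₃ = -0.3491

φ1=0.0° → target in arm frame (-0.0307, -0.1509)
  e−x'=0.1007;  (l²−L²−(e−x')²−y'²−z²)/2L = -0.0656
  √(A²+B²)=0.2771;  θ1 = -1.1989+1.8097 ≈ 0.6108
rotate P by −φ2: (-0.1153, 0.1020, -0.2582)
  A cos θ + B sin θ = C:  0.1853·cos θ + -0.2582·sin θ = -0.1051
  γ=atan2(-0.2582,0.1853)=-0.9482;  ψ=arccos(-0.3307)=1.9078;  θ2=γ+ψ≈0.9596
rotate P by −φ3: (0.1460, 0.0489, -0.2582)
  A=-0.0760, B=-0.2582, C=(l²−L²−A²−y'²−z²)/(2L)=0.0169
  θ3 = atan2(B,A) + arccos(C/0.2692) = -0.3491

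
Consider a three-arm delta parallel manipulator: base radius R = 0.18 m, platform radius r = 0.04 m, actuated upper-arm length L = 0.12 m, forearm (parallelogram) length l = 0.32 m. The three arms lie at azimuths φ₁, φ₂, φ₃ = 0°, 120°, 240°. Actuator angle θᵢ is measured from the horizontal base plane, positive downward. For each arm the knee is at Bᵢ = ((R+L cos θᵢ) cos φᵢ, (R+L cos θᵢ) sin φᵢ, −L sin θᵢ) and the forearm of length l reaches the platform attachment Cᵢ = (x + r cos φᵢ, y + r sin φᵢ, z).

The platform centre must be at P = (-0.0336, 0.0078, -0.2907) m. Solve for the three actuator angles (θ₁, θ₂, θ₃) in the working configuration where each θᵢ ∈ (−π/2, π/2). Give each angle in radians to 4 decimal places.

θ₁ = 0.8732, θ₂ = 0.5239, θ₃ = 0.6111

rotate P by −φ1: (-0.0336, 0.0078, -0.2907)
  e−x'=0.1736;  (l²−L²−(e−x')²−y'²−z²)/2L = -0.1113
  γ=atan2(-0.2907,0.1736)=-1.0325;  ψ=arccos(-0.3286)=1.9056;  θ1=γ+ψ≈0.8732
rotate P by −φ2: (0.0236, 0.0252, -0.2907)
  e−x'=0.1164;  (l²−L²−(e−x')²−y'²−z²)/2L = -0.0446
  √(A²+B²)=0.3132;  θ2 = -1.1898+1.7137 ≈ 0.5239
arm 3 (φ=240.0°): x'=0.0100, y'=-0.0330
  e−x'=0.1300;  (l²−L²−(e−x')²−y'²−z²)/2L = -0.0603
  θ3 = atan2(B,A) + arccos(C/0.3184) = 0.6111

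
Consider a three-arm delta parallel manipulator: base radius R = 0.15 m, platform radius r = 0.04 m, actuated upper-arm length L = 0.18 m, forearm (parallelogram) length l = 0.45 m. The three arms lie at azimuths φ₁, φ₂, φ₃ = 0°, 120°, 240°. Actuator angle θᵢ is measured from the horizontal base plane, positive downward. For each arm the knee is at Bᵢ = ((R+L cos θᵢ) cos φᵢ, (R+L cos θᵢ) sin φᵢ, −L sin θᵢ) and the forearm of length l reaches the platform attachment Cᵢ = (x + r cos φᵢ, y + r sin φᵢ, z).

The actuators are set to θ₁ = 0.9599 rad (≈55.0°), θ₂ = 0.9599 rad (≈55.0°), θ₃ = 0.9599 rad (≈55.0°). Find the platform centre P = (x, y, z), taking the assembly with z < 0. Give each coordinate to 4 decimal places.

arm 1 at φ=0.0°: ρ1 = 0.2132;  O1 = (0.2132, 0.0000, -0.1474)
φ2=120.0°: virtual centre (-0.1066, 0.1847, -0.1474), radius l
O3 = (0.2132·cos240.0°, 0.2132·sin240.0°, -0.1474) = (-0.1066, -0.1847, -0.1474)
eliminate P² terms by subtracting sphere 1 from 2 and 3
linear system: -0.6397x+0.3694y = 0.0000−0.0000z; -0.6397x+-0.3694y = 0.0000−0.0000z
Cramer: x(z) = 0.0000+0.0000z;  y(z) = 0.0000+0.0000z
quadratic in z: (1.0000)z²+(0.2949)z+(-0.1353)=0, √Δ=0.7925 → z ∈ {-0.5437, 0.2488}; z = -0.5437 (taking z<0)
x = 0.0000, y = 0.0000

(0.0000, 0.0000, -0.5437)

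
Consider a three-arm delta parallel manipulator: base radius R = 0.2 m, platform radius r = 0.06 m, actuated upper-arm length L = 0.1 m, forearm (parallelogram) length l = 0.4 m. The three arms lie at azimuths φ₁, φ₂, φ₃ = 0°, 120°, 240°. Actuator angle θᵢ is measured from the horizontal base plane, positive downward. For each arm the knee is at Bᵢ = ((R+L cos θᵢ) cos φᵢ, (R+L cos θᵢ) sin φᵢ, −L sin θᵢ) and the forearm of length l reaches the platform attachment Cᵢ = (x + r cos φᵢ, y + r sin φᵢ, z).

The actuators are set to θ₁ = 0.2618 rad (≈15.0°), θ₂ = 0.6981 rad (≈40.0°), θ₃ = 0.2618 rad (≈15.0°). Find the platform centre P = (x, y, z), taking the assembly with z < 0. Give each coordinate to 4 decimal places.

(0.0250, -0.0432, -0.3625)

φ1=0.0°: virtual centre (0.2366, 0.0000, -0.0259), radius l
arm 2 at φ=120.0°: (R−r)+L cos θ2 = 0.2166;  O2 = (-0.1083, 0.1876, -0.0643)
arm 3 at φ=240.0°: (R−r)+L cos θ3 = 0.2366;  O3 = (-0.1183, -0.2049, -0.0259)
subtract pairs → two planes through P
plane₁₂: -0.6898x+0.3752y+-0.0768z = -0.0056
Cramer: x(z) = 0.0042-0.0573z;  y(z) = -0.0072+0.0993z
sphere 1 gives Az²+Bz+C=0 with A=1.0131, B=0.0770, C=-0.1053;  B²−4AC=0.4325;  roots -0.3625, 0.2866;  negative root z = -0.3625
x = 0.0250, y = -0.0432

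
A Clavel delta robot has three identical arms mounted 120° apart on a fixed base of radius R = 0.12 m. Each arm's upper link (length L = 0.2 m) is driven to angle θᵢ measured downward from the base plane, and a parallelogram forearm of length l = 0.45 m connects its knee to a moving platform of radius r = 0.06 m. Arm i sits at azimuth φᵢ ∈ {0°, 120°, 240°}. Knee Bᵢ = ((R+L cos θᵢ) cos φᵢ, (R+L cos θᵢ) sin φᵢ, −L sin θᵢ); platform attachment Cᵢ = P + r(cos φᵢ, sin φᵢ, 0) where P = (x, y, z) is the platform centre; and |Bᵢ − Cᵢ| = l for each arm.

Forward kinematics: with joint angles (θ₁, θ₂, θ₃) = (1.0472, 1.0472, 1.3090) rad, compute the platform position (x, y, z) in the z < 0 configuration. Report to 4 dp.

arm 1 at φ=0.0°: (R−r)+L cos θ1 = 0.1600;  centre 1 = (0.1600, 0.0000, -0.1732)
φ2=120.0°: virtual centre (-0.0800, 0.1386, -0.1732), radius l
centre 3 = (0.1118·cos240.0°, 0.1118·sin240.0°, -0.1932) = (-0.0559, -0.0968, -0.1932)
eliminate P² terms by subtracting sphere 1 from 2 and 3
[-0.4800 0.2771 0.0000]·P = 0.0000;  [-0.4318 -0.1936 -0.0400]·P = -0.0058
Cramer: x(z) = 0.0075-0.0521z;  y(z) = 0.0131-0.0902z
sphere 1 gives Az²+Bz+C=0 with A=1.0109, B=0.3599, C=-0.1491;  B²−4AC=0.7324;  roots -0.6013, 0.2453;  negative root z = -0.6013
x = 0.0389, y = 0.0673

(0.0389, 0.0673, -0.6013)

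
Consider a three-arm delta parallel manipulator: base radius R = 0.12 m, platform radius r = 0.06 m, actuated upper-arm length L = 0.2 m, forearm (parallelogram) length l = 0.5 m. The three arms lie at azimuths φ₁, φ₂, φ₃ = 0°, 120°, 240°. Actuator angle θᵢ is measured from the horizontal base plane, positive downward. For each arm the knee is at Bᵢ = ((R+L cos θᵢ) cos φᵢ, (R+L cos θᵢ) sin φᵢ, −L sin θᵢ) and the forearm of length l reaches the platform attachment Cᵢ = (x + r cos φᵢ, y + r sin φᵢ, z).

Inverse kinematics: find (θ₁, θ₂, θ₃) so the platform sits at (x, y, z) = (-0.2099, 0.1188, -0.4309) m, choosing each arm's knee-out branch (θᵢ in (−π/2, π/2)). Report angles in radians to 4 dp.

θ₁ = 0.8726, θ₂ = -0.2618, θ₃ = 0.3492

arm 1 (φ=0.0°): x'=-0.2099, y'=0.1188
  A cos θ + B sin θ = C:  0.2699·cos θ + -0.4309·sin θ = -0.1566
  γ=atan2(-0.4309,0.2699)=-1.0112;  ψ=arccos(-0.3080)=1.8839;  θ1=γ+ψ≈0.8726
arm 2 (φ=120.0°): x'=0.2078, y'=0.1224
  A=-0.1478, B=-0.4309, C=(l²−L²−A²−y'²−z²)/(2L)=-0.0313
  γ=atan2(-0.4309,-0.1478)=-1.9013;  ψ=arccos(-0.0686)=1.6395;  θ2=γ+ψ≈-0.2618
rotate P by −φ3: (0.0021, -0.2412, -0.4309)
  A=0.0579, B=-0.4309, C=(l²−L²−A²−y'²−z²)/(2L)=-0.0930
  √(A²+B²)=0.4348;  θ3 = -1.4371+1.7864 ≈ 0.3492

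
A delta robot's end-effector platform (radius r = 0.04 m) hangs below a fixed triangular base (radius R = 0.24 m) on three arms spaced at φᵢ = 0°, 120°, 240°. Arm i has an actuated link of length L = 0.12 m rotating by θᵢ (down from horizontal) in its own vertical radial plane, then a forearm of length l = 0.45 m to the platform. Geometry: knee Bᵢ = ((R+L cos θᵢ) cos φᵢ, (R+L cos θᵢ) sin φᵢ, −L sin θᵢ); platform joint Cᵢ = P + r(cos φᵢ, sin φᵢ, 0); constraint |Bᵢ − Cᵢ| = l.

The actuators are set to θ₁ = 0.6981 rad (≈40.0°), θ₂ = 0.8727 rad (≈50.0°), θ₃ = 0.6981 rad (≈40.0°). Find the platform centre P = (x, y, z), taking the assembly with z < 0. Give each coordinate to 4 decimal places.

φ1=0.0°: virtual centre (0.2919, 0.0000, -0.0771), radius l
arm 2 at φ=120.0°: ρ2 = 0.2771;  O2 = (-0.1386, 0.2400, -0.0919)
φ3=240.0°: virtual centre (-0.1460, -0.2528, -0.0771), radius l
|O₂|²−|O₁|² = -0.0059;  |O₃|²−|O₁|² = 0.0000
plane₁₂: -0.8610x+0.4800y+-0.0296z = -0.0059
det = 0.8557;  x = 0.0035+-0.0175z,  y = -0.0061+0.0303z
sphere 1 gives Az²+Bz+C=0 with A=1.0012, B=0.1640, C=-0.1133;  B²−4AC=0.4807;  roots -0.4281, 0.2644;  negative root z = -0.4281
x = 0.0110, y = -0.0190

(0.0110, -0.0190, -0.4281)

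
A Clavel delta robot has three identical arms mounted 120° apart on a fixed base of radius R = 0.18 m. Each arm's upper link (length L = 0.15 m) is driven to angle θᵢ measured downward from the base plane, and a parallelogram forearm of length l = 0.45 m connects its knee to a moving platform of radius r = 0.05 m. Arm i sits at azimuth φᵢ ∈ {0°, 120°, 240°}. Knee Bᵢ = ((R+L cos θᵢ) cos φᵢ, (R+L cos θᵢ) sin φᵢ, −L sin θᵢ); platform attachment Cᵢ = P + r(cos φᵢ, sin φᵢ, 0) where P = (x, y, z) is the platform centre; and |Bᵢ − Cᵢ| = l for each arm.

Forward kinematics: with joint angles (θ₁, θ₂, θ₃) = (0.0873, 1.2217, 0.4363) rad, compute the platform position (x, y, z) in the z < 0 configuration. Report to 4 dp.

(0.1252, -0.1255, -0.4168)

φ1=0.0°: virtual centre (0.2794, 0.0000, -0.0131), radius l
O2 = (0.1813·cos120.0°, 0.1813·sin120.0°, -0.1410) = (-0.0907, 0.1570, -0.1410)
O3 = (0.2659·cos240.0°, 0.2659·sin240.0°, -0.0634) = (-0.1330, -0.2303, -0.0634)
|O₂|²−|O₁|² = -0.0255;  |O₃|²−|O₁|² = -0.0035
plane₁₂: -0.7402x+0.3140y+-0.2557z = -0.0255
Cramer: x(z) = 0.0214-0.2490z;  y(z) = -0.0307+0.2275z
sphere 1 gives Az²+Bz+C=0 with A=1.1138, B=0.1407, C=-0.1348;  B²−4AC=0.6204;  roots -0.4168, 0.2905;  negative root z = -0.4168
x = 0.1252, y = -0.1255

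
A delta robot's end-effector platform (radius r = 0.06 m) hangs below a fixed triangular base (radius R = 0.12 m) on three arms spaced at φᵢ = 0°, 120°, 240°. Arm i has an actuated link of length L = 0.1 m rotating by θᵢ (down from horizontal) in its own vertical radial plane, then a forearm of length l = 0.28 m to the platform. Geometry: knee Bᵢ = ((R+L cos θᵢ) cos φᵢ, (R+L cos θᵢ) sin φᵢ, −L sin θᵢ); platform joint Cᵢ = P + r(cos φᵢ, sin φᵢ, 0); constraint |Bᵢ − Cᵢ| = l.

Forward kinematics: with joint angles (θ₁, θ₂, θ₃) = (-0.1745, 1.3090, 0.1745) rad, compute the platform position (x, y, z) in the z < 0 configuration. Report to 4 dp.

S1 = (0.1585·cos0.0°, 0.1585·sin0.0°, 0.0174) = (0.1585, 0.0000, 0.0174)
S2 = (0.0859·cos120.0°, 0.0859·sin120.0°, -0.0966) = (-0.0429, 0.0744, -0.0966)
arm 3 at φ=240.0°: ρ3 = 0.1585;  S3 = (-0.0792, -0.1372, -0.0174)
eliminate P² terms by subtracting sphere 1 from 2 and 3
linear system: -0.4028x+0.1488y = -0.0087−-0.2279z; -0.4754x+-0.2745y = 0.0000−-0.0694z
Cramer: x(z) = 0.0132-0.4020z;  y(z) = -0.0228+0.4434z
sphere 1 gives Az²+Bz+C=0 with A=1.3582, B=0.0618, C=-0.0565;  B²−4AC=0.3106;  roots -0.2279, 0.1824;  negative root z = -0.2279
x = 0.1048, y = -0.1239

(0.1048, -0.1239, -0.2279)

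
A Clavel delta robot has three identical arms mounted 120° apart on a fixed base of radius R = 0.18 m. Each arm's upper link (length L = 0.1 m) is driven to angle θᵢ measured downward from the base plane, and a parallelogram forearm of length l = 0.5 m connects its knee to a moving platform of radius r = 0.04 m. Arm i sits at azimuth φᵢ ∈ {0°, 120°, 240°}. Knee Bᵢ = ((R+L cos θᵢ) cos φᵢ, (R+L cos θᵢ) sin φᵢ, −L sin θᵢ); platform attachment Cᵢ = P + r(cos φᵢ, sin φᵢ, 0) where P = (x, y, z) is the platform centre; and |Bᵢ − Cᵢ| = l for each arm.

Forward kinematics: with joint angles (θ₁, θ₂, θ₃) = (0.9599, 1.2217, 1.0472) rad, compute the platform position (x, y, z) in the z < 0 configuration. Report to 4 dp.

φ1=0.0°: virtual centre (0.1974, 0.0000, -0.0819), radius l
φ2=120.0°: virtual centre (-0.0871, 0.1509, -0.0940), radius l
arm 3 at φ=240.0°: e+L cos θ3 = 0.1900;  centre 3 = (-0.0950, -0.1645, -0.0866)
subtract pairs → two planes through P
linear system: -0.5689x+0.3017y = -0.0065−-0.0241z; -0.5847x+-0.3291y = -0.0021−-0.0094z
Cramer: x(z) = 0.0076-0.0296z;  y(z) = -0.0072+0.0241z
into |P−centre ₁|² = l²: 1.0015z² + 0.1747z + -0.2072 = 0;  Δ = 0.8606;  z = -0.5504 or 0.3759 → z<0 root = -0.5504
x = 0.0239, y = -0.0205

(0.0239, -0.0205, -0.5504)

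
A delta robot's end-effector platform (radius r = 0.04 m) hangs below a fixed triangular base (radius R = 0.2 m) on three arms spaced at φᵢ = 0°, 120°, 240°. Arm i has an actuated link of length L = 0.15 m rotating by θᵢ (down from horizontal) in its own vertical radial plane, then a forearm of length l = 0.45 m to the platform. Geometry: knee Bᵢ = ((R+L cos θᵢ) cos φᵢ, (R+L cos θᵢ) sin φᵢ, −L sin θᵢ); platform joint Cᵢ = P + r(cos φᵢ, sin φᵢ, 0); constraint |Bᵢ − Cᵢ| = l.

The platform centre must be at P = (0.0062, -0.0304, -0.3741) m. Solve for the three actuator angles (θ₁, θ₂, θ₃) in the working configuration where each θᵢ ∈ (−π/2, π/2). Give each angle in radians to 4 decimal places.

θ₁ = 0.2622, θ₂ = 0.4364, θ₃ = 0.1745

arm 1 (φ=0.0°): x'=0.0062, y'=-0.0304
  A=0.1538, B=-0.3741, C=(l²−L²−A²−y'²−z²)/(2L)=0.0516
  γ=atan2(-0.3741,0.1538)=-1.1807;  ψ=arccos(0.1275)=1.4430;  θ1=γ+ψ≈0.2622
φ2=120.0° → target in arm frame (-0.0294, 0.0098)
  A=0.1894, B=-0.3741, C=(l²−L²−A²−y'²−z²)/(2L)=0.0136
  γ=atan2(-0.3741,0.1894)=-1.1021;  ψ=arccos(0.0324)=1.5384;  θ2=γ+ψ≈0.4364
rotate P by −φ3: (0.0232, 0.0206, -0.3741)
  e−x'=0.1368;  (l²−L²−(e−x')²−y'²−z²)/2L = 0.0697
  θ3 = atan2(B,A) + arccos(C/0.3983) = 0.1745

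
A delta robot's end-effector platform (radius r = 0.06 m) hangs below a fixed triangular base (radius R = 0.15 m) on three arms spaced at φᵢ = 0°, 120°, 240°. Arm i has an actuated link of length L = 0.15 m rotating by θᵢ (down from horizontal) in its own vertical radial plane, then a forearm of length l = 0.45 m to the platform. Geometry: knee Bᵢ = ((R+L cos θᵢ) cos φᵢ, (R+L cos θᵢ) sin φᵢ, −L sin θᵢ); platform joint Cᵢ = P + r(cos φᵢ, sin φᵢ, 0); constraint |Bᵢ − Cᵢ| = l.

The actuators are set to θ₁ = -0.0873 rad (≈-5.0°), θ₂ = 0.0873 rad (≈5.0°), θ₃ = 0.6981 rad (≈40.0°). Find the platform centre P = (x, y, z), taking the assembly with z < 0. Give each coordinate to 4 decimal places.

φ1=0.0°: virtual centre (0.2394, 0.0000, 0.0131), radius l
φ2=120.0°: virtual centre (-0.1197, 0.2074, -0.0131), radius l
centre 3 = (0.2049·cos240.0°, 0.2049·sin240.0°, -0.0964) = (-0.1025, -0.1775, -0.0964)
subtract pairs → two planes through P
linear system: -0.7183x+0.4147y = 0.0000−-0.0523z; -0.6838x+-0.3549y = -0.0062−-0.2190z
Cramer: x(z) = 0.0048-0.2031z;  y(z) = 0.0083-0.2257z
sphere 1 gives Az²+Bz+C=0 with A=1.0922, B=0.0654, C=-0.1472;  B²−4AC=0.6474;  roots -0.3983, 0.3384;  negative root z = -0.3983
x = 0.0857, y = 0.0982

(0.0857, 0.0982, -0.3983)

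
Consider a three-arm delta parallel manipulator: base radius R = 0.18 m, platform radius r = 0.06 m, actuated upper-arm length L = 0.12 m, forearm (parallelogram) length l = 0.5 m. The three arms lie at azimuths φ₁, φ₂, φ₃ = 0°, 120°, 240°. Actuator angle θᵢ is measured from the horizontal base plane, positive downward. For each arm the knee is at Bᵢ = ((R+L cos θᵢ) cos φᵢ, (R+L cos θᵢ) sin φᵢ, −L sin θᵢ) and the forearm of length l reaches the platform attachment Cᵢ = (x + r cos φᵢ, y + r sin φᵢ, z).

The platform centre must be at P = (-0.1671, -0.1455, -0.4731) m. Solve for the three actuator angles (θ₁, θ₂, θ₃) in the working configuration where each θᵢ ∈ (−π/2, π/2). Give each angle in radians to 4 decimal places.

rotate P by −φ1: (-0.1671, -0.1455, -0.4731)
  A cos θ + B sin θ = C:  0.2871·cos θ + -0.4731·sin θ = -0.3826
  θ1 = atan2(B,A) + arccos(C/0.5534) = 1.3088
arm 2 (φ=120.0°): x'=-0.0425, y'=0.2175
  A cos θ + B sin θ = C:  0.1625·cos θ + -0.4731·sin θ = -0.2579
  θ2 = atan2(B,A) + arccos(C/0.5002) = 0.8725
rotate P by −φ3: (0.2096, -0.0720, -0.4731)
  e−x'=-0.0896;  (l²−L²−(e−x')²−y'²−z²)/2L = -0.0059
  √(A²+B²)=0.4815;  θ3 = -1.7579+1.5831 ≈ -0.1748

θ₁ = 1.3088, θ₂ = 0.8725, θ₃ = -0.1748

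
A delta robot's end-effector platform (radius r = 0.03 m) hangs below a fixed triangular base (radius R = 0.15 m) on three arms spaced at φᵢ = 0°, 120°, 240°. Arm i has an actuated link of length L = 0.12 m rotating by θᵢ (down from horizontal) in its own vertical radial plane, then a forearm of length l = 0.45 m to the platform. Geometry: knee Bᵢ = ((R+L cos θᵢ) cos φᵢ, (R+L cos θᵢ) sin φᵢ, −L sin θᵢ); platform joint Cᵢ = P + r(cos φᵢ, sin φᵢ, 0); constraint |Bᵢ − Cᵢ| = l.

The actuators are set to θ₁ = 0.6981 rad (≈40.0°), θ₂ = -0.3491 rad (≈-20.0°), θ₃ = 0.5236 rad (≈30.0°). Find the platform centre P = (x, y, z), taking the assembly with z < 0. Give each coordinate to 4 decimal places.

(-0.0872, 0.1032, -0.3971)

φ1=0.0°: virtual centre (0.2119, 0.0000, -0.0771), radius l
O2 = (0.2328·cos120.0°, 0.2328·sin120.0°, 0.0410) = (-0.1164, 0.2016, 0.0410)
arm 3 at φ=240.0°: (R−r)+L cos θ3 = 0.2239;  O3 = (-0.1120, -0.1939, -0.0600)
eliminate P² terms by subtracting sphere 1 from 2 and 3
[-0.6566 0.4032 0.2364]·P = 0.0050;  [-0.6478 -0.3878 0.0343]·P = 0.0029
Cramer: x(z) = -0.0060+0.2045z;  y(z) = 0.0026-0.2532z
quadratic in z: (1.1059)z²+(0.0638)z+(-0.1490)=0, √Δ=0.8145 → z ∈ {-0.3971, 0.3394}; z = -0.3971 (taking z<0)
x = -0.0872, y = 0.1032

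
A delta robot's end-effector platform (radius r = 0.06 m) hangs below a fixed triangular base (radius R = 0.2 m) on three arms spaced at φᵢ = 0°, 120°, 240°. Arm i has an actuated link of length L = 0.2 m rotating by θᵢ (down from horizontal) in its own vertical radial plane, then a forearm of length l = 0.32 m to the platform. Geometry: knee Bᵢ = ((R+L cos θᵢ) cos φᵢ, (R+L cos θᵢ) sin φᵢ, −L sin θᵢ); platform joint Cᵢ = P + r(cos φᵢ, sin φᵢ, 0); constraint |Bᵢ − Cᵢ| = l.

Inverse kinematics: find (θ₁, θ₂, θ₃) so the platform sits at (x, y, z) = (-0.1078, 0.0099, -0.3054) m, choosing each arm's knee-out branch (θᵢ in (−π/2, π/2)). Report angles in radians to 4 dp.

rotate P by −φ1: (-0.1078, 0.0099, -0.3054)
  A cos θ + B sin θ = C:  0.2478·cos θ + -0.3054·sin θ = -0.2309
  γ=atan2(-0.3054,0.2478)=-0.8891;  ψ=arccos(-0.5872)=2.1984;  θ1=γ+ψ≈1.3092
arm 2 (φ=120.0°): x'=0.0625, y'=0.0884
  A cos θ + B sin θ = C:  0.0775·cos θ + -0.3054·sin θ = -0.1117
  √(A²+B²)=0.3151;  θ2 = -1.3222+1.9333 ≈ 0.6111
arm 3 (φ=240.0°): x'=0.0453, y'=-0.0983
  e−x'=0.0947;  (l²−L²−(e−x')²−y'²−z²)/2L = -0.1237
  √(A²+B²)=0.3197;  θ3 = -1.2702+1.9682 ≈ 0.6980

θ₁ = 1.3092, θ₂ = 0.6111, θ₃ = 0.6980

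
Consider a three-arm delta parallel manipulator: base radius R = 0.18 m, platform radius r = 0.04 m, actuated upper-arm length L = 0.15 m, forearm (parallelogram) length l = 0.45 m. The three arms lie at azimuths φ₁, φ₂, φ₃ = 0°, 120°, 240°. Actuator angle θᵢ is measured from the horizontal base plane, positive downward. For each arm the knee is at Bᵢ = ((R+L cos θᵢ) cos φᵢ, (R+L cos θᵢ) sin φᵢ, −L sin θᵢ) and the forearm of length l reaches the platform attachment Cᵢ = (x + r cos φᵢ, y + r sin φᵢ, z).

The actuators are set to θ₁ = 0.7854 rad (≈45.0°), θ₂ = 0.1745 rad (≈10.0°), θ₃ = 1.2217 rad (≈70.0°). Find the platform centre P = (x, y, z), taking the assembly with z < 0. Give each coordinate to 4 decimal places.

(-0.0072, 0.1548, -0.4443)

φ1=0.0°: virtual centre (0.2461, 0.0000, -0.1061), radius l
arm 2 at φ=120.0°: (R−r)+L cos θ2 = 0.2877;  O2 = (-0.1439, 0.2492, -0.0260)
O3 = (0.1913·cos240.0°, 0.1913·sin240.0°, -0.1410) = (-0.0957, -0.1657, -0.1410)
|O₂|²−|O₁|² = 0.0117;  |O₃|²−|O₁|² = -0.0153
plane₁₂: -0.7799x+0.4983y+0.1600z = 0.0117
Cramer: x(z) = 0.0063+0.0305z;  y(z) = 0.0333-0.2734z
quadratic in z: (1.0757)z²+(0.1793)z+(-0.1327)=0, √Δ=0.7765 → z ∈ {-0.4443, 0.2776}; z = -0.4443 (taking z<0)
x = -0.0072, y = 0.1548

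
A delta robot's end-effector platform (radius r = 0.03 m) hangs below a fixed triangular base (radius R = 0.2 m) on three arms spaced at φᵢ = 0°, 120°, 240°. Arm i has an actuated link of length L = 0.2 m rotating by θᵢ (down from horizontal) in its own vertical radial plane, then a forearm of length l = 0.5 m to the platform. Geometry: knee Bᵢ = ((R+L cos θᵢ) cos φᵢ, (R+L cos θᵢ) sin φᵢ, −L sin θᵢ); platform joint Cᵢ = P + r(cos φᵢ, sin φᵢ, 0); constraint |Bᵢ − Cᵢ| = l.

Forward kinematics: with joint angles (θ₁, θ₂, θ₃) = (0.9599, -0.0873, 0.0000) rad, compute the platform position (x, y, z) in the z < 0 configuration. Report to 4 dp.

arm 1 at φ=0.0°: ρ1 = 0.2847;  centre 1 = (0.2847, 0.0000, -0.1638)
arm 2 at φ=120.0°: ρ2 = 0.3692;  centre 2 = (-0.1846, 0.3198, 0.0174)
φ3=240.0°: virtual centre (-0.1850, -0.3204, 0.0000), radius l
subtract pairs → two planes through P
[-0.9387 0.6395 0.3625]·P = 0.0287;  [-0.9394 -0.6409 0.3277]·P = 0.0290
Cramer: x(z) = -0.0307+0.3675z;  y(z) = -0.0002-0.0275z
quadratic in z: (1.1358)z²+(0.0958)z+(-0.1236)=0, √Δ=0.7556 → z ∈ {-0.3748, 0.2905}; z = -0.3748 (taking z<0)
x = -0.1685, y = 0.0101

(-0.1685, 0.0101, -0.3748)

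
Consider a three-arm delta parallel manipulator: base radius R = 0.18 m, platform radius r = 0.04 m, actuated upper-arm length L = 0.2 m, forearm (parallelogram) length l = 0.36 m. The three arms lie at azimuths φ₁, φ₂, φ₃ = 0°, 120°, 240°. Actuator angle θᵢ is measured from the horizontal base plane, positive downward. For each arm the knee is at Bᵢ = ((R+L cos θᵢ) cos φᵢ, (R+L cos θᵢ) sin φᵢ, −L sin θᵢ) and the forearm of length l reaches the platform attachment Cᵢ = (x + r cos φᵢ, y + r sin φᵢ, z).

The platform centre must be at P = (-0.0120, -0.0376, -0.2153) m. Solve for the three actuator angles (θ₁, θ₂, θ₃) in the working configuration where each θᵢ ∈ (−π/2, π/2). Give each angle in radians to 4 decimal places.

θ₁ = 0.4361, θ₂ = 0.5235, θ₃ = 0.0876

arm 1 (φ=0.0°): x'=-0.0120, y'=-0.0376
  A cos θ + B sin θ = C:  0.1520·cos θ + -0.2153·sin θ = 0.0468
  θ1 = atan2(B,A) + arccos(C/0.2635) = 0.4361
φ2=120.0° → target in arm frame (-0.0266, 0.0292)
  e−x'=0.1666;  (l²−L²−(e−x')²−y'²−z²)/2L = 0.0366
  √(A²+B²)=0.2722;  θ2 = -0.9123+1.4358 ≈ 0.5235
arm 3 (φ=240.0°): x'=0.0386, y'=0.0084
  A=0.1014, B=-0.2153, C=(l²−L²−A²−y'²−z²)/(2L)=0.0822
  √(A²+B²)=0.2380;  θ3 = -1.1305+1.2181 ≈ 0.0876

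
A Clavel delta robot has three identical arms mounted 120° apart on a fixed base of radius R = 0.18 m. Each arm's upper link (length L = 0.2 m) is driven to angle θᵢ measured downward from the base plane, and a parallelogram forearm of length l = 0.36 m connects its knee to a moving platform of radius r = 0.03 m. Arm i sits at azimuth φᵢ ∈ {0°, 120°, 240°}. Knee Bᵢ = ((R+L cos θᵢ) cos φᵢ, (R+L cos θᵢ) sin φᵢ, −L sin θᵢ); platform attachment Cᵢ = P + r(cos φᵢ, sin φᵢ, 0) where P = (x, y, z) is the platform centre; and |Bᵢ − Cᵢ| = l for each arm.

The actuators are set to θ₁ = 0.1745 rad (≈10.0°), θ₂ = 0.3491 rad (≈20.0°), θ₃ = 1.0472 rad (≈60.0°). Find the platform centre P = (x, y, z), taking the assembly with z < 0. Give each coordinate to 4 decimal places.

O1 = (0.3470·cos0.0°, 0.3470·sin0.0°, -0.0347) = (0.3470, 0.0000, -0.0347)
φ2=120.0°: virtual centre (-0.1690, 0.2927, -0.0684), radius l
φ3=240.0°: virtual centre (-0.1250, -0.2165, -0.1732), radius l
subtract pairs → two planes through P
[-1.0319 0.5853 -0.0674]·P = -0.0027;  [-0.9439 -0.4330 -0.2770]·P = -0.0291
det = 0.9993;  x = 0.0182+-0.1914z,  y = 0.0275+-0.2223z
into |P−O₁|² = l²: 1.0861z² + 0.1831z + -0.0196 = 0;  Δ = 0.1185;  z = -0.2428 or 0.0742 → z<0 root = -0.2428
x = 0.0647, y = 0.0815

(0.0647, 0.0815, -0.2428)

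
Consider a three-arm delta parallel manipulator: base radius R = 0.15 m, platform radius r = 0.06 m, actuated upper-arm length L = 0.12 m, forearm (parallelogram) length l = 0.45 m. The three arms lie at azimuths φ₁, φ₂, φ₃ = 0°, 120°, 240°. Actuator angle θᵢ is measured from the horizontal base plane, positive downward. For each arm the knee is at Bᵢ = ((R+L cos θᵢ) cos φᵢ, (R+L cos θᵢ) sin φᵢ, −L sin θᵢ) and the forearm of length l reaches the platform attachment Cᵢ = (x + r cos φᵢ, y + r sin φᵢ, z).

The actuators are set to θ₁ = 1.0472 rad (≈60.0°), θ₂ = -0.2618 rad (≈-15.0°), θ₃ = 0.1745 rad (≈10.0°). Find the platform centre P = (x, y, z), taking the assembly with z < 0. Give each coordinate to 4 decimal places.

arm 1 at φ=0.0°: ρ1 = 0.1500;  centre 1 = (0.1500, 0.0000, -0.1039)
arm 2 at φ=120.0°: ρ2 = 0.2059;  centre 2 = (-0.1030, 0.1783, 0.0311)
φ3=240.0°: virtual centre (-0.1041, -0.1803, -0.0208), radius l
|centre ₂|²−|centre ₁|² = 0.0101;  |centre ₃|²−|centre ₁|² = 0.0105
plane₁₂: -0.5059x+0.3566y+0.2700z = 0.0101
Cramer: x(z) = -0.0202+0.4306z;  y(z) = -0.0005-0.1461z
into |P−centre ₁|² = l²: 1.2068z² + 0.0614z + -0.1627 = 0;  Δ = 0.7892;  z = -0.3935 or 0.3427 → z<0 root = -0.3935
x = -0.1897, y = 0.0570

(-0.1897, 0.0570, -0.3935)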